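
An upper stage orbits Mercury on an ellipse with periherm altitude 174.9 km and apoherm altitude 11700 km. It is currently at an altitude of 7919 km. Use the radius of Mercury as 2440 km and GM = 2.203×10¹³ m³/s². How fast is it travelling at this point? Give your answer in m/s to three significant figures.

v ≈ 1270 m/s

r_p = 2440 + 174.9 = 2614.9 km = 2.6149×10⁶ m.
r_a = 2440 + 11700 = 14140 km = 1.4140×10⁷ m.
r = 2440 + 7919 = 10359 km = 1.036×10⁷ m.
Semi-major axis a = (r_p + r_a)/2 = 8377.5 km = 8.377×10⁶ m.
Vis-viva: v² = μ(2/r − 1/a) = 2.203×10¹³ × (1.931×10⁻⁷ − 1.194×10⁻⁷) = 1.624×10⁶ m²/s².
v = 1274 m/s.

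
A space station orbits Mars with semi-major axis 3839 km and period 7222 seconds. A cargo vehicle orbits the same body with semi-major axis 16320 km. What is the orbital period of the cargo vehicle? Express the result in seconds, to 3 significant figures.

T₂ ≈ 63300 seconds

Kepler's third law: T² ∝ a³, so T₂ = T₁ (a₂/a₁)^(3/2).
a₂/a₁ = 4.251, (a₂/a₁)^(3/2) = 8.765.
T₂ = 7222 × 8.765 = 63300 seconds.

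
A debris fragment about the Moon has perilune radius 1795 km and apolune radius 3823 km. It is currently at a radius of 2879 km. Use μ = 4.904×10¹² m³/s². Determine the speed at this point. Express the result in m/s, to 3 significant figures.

Semi-major axis a = (r_p + r_a)/2 = 2809.0 km = 2.809×10⁶ m.
Vis-viva: v² = μ(2/r − 1/a) = 4.904×10¹² × (6.947×10⁻⁷ − 3.560×10⁻⁷) = 1.661×10⁶ m²/s².
v = 1289 m/s.

v ≈ 1290 m/s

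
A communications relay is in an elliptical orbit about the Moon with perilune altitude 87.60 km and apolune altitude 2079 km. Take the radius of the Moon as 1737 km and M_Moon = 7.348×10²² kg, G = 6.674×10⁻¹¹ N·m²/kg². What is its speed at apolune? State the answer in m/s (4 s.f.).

μ = GM = 6.674×10⁻¹¹ × 7.348×10²² = 4.904×10¹² m³/s².
r_p = 1737 + 87.60 = 1824.6 km = 1.8246×10⁶ m.
r_a = 1737 + 2079 = 3816.0 km = 3.8160×10⁶ m.
Semi-major axis a = (r_p + r_a)/2 = 2820.3 km = 2.820×10⁶ m.
Vis-viva: v² = μ(2/r − 1/a) = 4.904×10¹² × (5.241×10⁻⁷ − 3.546×10⁻⁷) = 8.314×10⁵ m²/s².
v = 911.8 m/s.

v ≈ 911.8 m/s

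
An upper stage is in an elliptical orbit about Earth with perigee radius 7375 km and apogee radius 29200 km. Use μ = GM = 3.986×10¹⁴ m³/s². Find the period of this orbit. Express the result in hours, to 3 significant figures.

T ≈ 6.84 hours

Semi-major axis a = (r_p + r_a)/2 = (7375.0 + 29200)/2 = 18288 km = 1.829×10⁷ m.
By Kepler's third law T = 2π√(a³/μ) = 2π × 3.917×10³ = 2.461×10⁴ s.
= 6.837 hours.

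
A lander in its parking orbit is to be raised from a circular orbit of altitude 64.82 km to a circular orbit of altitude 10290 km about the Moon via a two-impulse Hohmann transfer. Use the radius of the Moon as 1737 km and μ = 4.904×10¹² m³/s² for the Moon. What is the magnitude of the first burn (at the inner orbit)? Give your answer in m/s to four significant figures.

Δv ≈ 526.1 m/s

r₁ = 1737 + 64.82 = 1801.8 km = 1.8018×10⁶ m.
r₂ = 1737 + 10290 = 12027 km = 1.2027×10⁷ m.
Transfer ellipse a_t = (r₁ + r₂)/2 = 6.914×10⁶ m.
At r₁: circular v_c1 = √(μ/r₁) = 1650 m/s; transfer-perilune v_p = √[μ(2/r₁ − 1/a_t)] = 2176 m/s.
Δv₁ = v_p − v_c1 = 526.1 m/s.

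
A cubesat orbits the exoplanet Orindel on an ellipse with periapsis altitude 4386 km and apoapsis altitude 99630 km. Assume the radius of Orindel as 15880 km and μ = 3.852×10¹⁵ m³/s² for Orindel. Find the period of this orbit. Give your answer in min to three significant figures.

T ≈ 944 min

r_p = 15880 + 4386 = 20266 km = 2.0266×10⁷ m.
r_a = 15880 + 99630 = 115510 km = 1.1551×10⁸ m.
Semi-major axis a = (r_p + r_a)/2 = (20266 + 1.1551×10⁵)/2 = 67888 km = 6.789×10⁷ m.
By Kepler's third law T = 2π√(a³/μ) = 2π × 9.013×10³ = 5.663×10⁴ s.
= 943.8 min.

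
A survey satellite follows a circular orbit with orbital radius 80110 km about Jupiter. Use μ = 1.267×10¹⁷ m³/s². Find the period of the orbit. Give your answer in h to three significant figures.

T ≈ 3.52 h

r = 80110 km = 8.011×10⁷ m.
Kepler's third law: T = 2π√(r³/μ) = 2π√((8.011×10⁷)³ / 1.267×10¹⁷).
r³/μ = 4.058×10⁶ s², so T = 2π × 2.014×10³ = 1.266×10⁴ s.
Converting: 1.266×10⁴ s ÷ 3600 = 3.516 h.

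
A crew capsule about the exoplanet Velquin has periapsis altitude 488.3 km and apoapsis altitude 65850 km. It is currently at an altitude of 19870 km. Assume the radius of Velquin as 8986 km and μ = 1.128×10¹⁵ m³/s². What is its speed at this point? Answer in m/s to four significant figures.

v ≈ 7171 m/s

r_p = 8986 + 488.3 = 9474.3 km = 9.4743×10⁶ m.
r_a = 8986 + 65850 = 74836 km = 7.4836×10⁷ m.
r = 8986 + 19870 = 28856 km = 2.886×10⁷ m.
Semi-major axis a = (r_p + r_a)/2 = 42155 km = 4.216×10⁷ m.
Vis-viva: v² = μ(2/r − 1/a) = 1.128×10¹⁵ × (6.931×10⁻⁸ − 2.372×10⁻⁸) = 5.142×10⁷ m²/s².
v = 7171 m/s.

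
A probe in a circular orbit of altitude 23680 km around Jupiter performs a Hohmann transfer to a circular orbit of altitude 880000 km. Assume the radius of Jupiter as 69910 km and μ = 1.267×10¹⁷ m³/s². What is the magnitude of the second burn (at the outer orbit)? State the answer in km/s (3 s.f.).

r₁ = 69910 + 23680 = 93590 km = 9.3590×10⁷ m.
r₂ = 69910 + 880000 = 949910 km = 9.4991×10⁸ m.
Transfer ellipse a_t = (r₁ + r₂)/2 = 5.218×10⁸ m.
At r₁: circular v_c1 = √(μ/r₁) = 36790 m/s; transfer-perijove v_p = √[μ(2/r₁ − 1/a_t)] = 49650 m/s.
At r₂: circular v_c2 = √(μ/r₂) = 11550 m/s; transfer-apojove v_a = √[μ(2/r₂ − 1/a_t)] = 4891 m/s.
Δv₂ = v_c2 − v_a = 6658 m/s.
= 6.658 km/s.

Δv ≈ 6.66 km/s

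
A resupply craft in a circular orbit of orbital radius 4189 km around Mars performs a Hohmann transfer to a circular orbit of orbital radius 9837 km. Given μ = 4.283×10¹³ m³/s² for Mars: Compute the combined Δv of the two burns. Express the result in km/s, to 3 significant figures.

r₁ = 4189 km = 4.189×10⁶ m.
r₂ = 9837 km = 9.837×10⁶ m.
Transfer ellipse a_t = (r₁ + r₂)/2 = 7.013×10⁶ m.
At r₁: circular v_c1 = √(μ/r₁) = 3198 m/s; transfer-periapsis v_p = √[μ(2/r₁ − 1/a_t)] = 3787 m/s.
Δv₁ = v_p − v_c1 = 589.5 m/s.
At r₂: circular v_c2 = √(μ/r₂) = 2087 m/s; transfer-apoapsis v_a = √[μ(2/r₂ − 1/a_t)] = 1613 m/s.
Δv₂ = v_c2 − v_a = 473.9 m/s.
Total Δv = Δv₁ + Δv₂ = 1063 m/s = 1.063 km/s.

Δv_total ≈ 1.06 km/s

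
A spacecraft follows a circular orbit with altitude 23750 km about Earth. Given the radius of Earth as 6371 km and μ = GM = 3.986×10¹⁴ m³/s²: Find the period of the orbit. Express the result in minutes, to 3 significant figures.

r = 6371 + 23750 = 30121 km = 3.0121×10⁷ m.
Kepler's third law: T = 2π√(r³/μ) = 2π√((3.012×10⁷)³ / 3.986×10¹⁴).
r³/μ = 6.856×10⁷ s², so T = 2π × 8.280×10³ = 5.203×10⁴ s.
Converting: 5.203×10⁴ s ÷ 60.00 = 867.1 minutes.

T ≈ 867 minutes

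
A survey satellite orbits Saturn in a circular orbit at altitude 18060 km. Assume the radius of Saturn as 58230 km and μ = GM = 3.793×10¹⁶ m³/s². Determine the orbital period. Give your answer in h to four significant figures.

r = 58230 + 18060 = 76290 km = 7.6290×10⁷ m.
Kepler's third law: T = 2π√(r³/μ) = 2π√((7.629×10⁷)³ / 3.793×10¹⁶).
r³/μ = 1.171×10⁷ s², so T = 2π × 3.421×10³ = 2.150×10⁴ s.
Converting: 2.150×10⁴ s ÷ 3600 = 5.972 h.

T ≈ 5.972 h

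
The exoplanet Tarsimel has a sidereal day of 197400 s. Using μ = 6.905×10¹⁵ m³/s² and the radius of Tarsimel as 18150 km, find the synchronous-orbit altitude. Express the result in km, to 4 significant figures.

h_sync ≈ 1.714×10⁵ km

A synchronous orbit has period T, so by Kepler's third law a = (μT²/4π²)^(1/3).
μT²/4π² = 6.905×10¹⁵ × (1.974×10⁵)² / 39.48 = 6.816×10²⁴ m³.
a = 1.896×10⁸ m = 1.8960×10⁵ km.
Altitude h = a − R = 1.8960×10⁵ − 18150 = 1.7145×10⁵ km.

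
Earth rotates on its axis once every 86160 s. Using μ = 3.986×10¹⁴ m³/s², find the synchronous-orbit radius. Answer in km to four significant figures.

A synchronous orbit has period T, so by Kepler's third law a = (μT²/4π²)^(1/3).
μT²/4π² = 3.986×10¹⁴ × (8.616×10⁴)² / 39.48 = 7.495×10²² m³.
a = 4.216×10⁷ m = 42163 km.

r_sync ≈ 42160 km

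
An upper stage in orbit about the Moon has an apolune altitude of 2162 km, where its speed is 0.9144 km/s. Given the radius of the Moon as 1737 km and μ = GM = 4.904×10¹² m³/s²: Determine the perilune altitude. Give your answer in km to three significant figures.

r_a = 1737 + 2162 = 3899.0 km = 3.899×10⁶ m.
Specific energy ε = v²/2 − μ/r = -8.397×10⁵ J/kg, so a = −μ/(2ε) = 2.920×10⁶ m.
The apsides satisfy r_p + r_a = 2a, so the perilune radius is 2a − r_a = 1.941×10⁶ m = 1941.2 km.
Perilune altitude = 1941.2 − 1737 = 204.22 km.

perilune altitude ≈ 204 km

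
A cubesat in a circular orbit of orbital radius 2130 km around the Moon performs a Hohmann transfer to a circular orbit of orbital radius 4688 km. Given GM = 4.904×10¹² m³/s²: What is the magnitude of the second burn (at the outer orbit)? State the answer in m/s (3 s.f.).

Δv ≈ 214 m/s

r₁ = 2130 km = 2.130×10⁶ m.
r₂ = 4688 km = 4.688×10⁶ m.
Transfer ellipse a_t = (r₁ + r₂)/2 = 3.409×10⁶ m.
At r₁: circular v_c1 = √(μ/r₁) = 1517 m/s; transfer-perilune v_p = √[μ(2/r₁ − 1/a_t)] = 1779 m/s.
At r₂: circular v_c2 = √(μ/r₂) = 1023 m/s; transfer-apolune v_a = √[μ(2/r₂ − 1/a_t)] = 808.5 m/s.
Δv₂ = v_c2 − v_a = 214.3 m/s.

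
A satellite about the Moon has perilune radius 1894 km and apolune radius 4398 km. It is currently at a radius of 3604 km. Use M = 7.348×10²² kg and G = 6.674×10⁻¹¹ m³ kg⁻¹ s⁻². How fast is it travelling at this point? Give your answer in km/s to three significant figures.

v ≈ 1.08 km/s

μ = GM = 6.674×10⁻¹¹ × 7.348×10²² = 4.904×10¹² m³/s².
Semi-major axis a = (r_p + r_a)/2 = 3146.0 km = 3.146×10⁶ m.
Vis-viva: v² = μ(2/r − 1/a) = 4.904×10¹² × (5.549×10⁻⁷ − 3.179×10⁻⁷) = 1.163×10⁶ m²/s².
v = 1078 m/s = 1.078 km/s.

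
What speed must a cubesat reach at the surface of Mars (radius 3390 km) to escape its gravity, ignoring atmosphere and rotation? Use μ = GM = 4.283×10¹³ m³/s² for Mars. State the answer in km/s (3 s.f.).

r = R = 3.390×10⁶ m.
Escape speed v_esc = √(2μ/r) = √(2 × 4.283×10¹³ / 3.390×10⁶) = √(2.527×10⁷) = 5027 m/s.
= 5.027 km/s.

v_esc ≈ 5.03 km/s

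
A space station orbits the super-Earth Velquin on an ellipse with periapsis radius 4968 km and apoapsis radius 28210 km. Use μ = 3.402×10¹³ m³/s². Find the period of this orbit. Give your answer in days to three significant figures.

T ≈ 0.842 days

Semi-major axis a = (r_p + r_a)/2 = (4968.0 + 28210)/2 = 16589 km = 1.659×10⁷ m.
By Kepler's third law T = 2π√(a³/μ) = 2π × 1.158×10⁴ = 7.279×10⁴ s.
= 0.8424 days.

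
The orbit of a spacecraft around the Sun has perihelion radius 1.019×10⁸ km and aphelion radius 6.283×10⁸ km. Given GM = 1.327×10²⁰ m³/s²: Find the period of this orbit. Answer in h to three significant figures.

T ≈ 33400 h

Semi-major axis a = (r_p + r_a)/2 = (1.0190×10⁸ + 6.2830×10⁸)/2 = 3.6510×10⁸ km = 3.651×10¹¹ m.
By Kepler's third law T = 2π√(a³/μ) = 2π × 1.915×10⁷ = 1.203×10⁸ s.
= 33420 h.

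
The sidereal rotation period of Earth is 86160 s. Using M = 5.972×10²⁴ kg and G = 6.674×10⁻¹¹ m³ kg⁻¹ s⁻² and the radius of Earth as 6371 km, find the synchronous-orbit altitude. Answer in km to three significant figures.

μ = GM = 6.674×10⁻¹¹ × 5.972×10²⁴ = 3.986×10¹⁴ m³/s².
A synchronous orbit has period T, so by Kepler's third law a = (μT²/4π²)^(1/3).
μT²/4π² = 3.986×10¹⁴ × (8.616×10⁴)² / 39.48 = 7.495×10²² m³.
a = 4.216×10⁷ m = 42162 km.
Altitude h = a − R = 42162 − 6371 = 35791 km.

h_sync ≈ 35800 km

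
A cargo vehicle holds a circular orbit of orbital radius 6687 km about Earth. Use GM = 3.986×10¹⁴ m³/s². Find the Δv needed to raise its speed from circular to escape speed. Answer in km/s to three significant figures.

r = 6687 km = 6.687×10⁶ m.
Circular speed v_c = √(μ/r) = 7721 m/s.
Escape speed v_esc = √(2μ/r) = √2 × v_c = 10920 m/s.
Δv = v_esc − v_c = 3198 m/s = 3.198 km/s.

Δv ≈ 3.20 km/s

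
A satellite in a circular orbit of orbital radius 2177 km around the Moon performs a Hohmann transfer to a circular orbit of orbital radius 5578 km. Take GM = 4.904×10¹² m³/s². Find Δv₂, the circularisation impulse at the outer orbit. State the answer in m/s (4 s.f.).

r₁ = 2177 km = 2.177×10⁶ m.
r₂ = 5578 km = 5.578×10⁶ m.
Transfer ellipse a_t = (r₁ + r₂)/2 = 3.878×10⁶ m.
At r₁: circular v_c1 = √(μ/r₁) = 1501 m/s; transfer-perilune v_p = √[μ(2/r₁ − 1/a_t)] = 1800 m/s.
At r₂: circular v_c2 = √(μ/r₂) = 937.6 m/s; transfer-apolune v_a = √[μ(2/r₂ − 1/a_t)] = 702.6 m/s.
Δv₂ = v_c2 − v_a = 235.1 m/s.

Δv ≈ 235.1 m/s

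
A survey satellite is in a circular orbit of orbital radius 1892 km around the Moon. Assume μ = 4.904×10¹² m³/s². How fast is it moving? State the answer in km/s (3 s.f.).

v ≈ 1.61 km/s

r = 1892 km = 1.892×10⁶ m.
For a circular orbit v = √(μ/r) = √(4.904×10¹² / 1.892×10⁶) = √(2.592×10⁶) = 1610 m/s.
That is 1.610 km/s.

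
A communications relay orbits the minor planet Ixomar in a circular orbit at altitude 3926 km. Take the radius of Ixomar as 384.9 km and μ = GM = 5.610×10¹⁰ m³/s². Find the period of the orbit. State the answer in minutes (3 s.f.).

T ≈ 3960 minutes

r = 384.9 + 3926 = 4310.9 km = 4.3109×10⁶ m.
Kepler's third law: T = 2π√(r³/μ) = 2π√((4.311×10⁶)³ / 5.610×10¹⁰).
r³/μ = 1.428×10⁹ s², so T = 2π × 3.779×10⁴ = 2.374×10⁵ s.
Converting: 2.374×10⁵ s ÷ 60.00 = 3957 minutes.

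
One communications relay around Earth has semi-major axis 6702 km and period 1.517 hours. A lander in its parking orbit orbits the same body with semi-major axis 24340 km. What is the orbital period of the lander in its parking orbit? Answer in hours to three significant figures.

Kepler's third law: T² ∝ a³, so T₂ = T₁ (a₂/a₁)^(3/2).
a₂/a₁ = 3.632, (a₂/a₁)^(3/2) = 6.921.
T₂ = 1.517 × 6.921 = 10.50 hours.

T₂ ≈ 10.5 hours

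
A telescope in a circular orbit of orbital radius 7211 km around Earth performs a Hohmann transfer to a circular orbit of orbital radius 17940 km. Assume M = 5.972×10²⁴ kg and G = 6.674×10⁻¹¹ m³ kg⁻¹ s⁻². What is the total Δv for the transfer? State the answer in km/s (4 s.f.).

μ = GM = 6.674×10⁻¹¹ × 5.972×10²⁴ = 3.986×10¹⁴ m³/s².
r₁ = 7211 km = 7.211×10⁶ m.
r₂ = 17940 km = 1.794×10⁷ m.
Transfer ellipse a_t = (r₁ + r₂)/2 = 1.258×10⁷ m.
At r₁: circular v_c1 = √(μ/r₁) = 7435 m/s; transfer-perigee v_p = √[μ(2/r₁ − 1/a_t)] = 8880 m/s.
Δv₁ = v_p − v_c1 = 1445 m/s.
At r₂: circular v_c2 = √(μ/r₂) = 4713 m/s; transfer-apogee v_a = √[μ(2/r₂ − 1/a_t)] = 3569 m/s.
Δv₂ = v_c2 − v_a = 1144 m/s.
Total Δv = Δv₁ + Δv₂ = 2589 m/s = 2.589 km/s.

Δv_total ≈ 2.589 km/s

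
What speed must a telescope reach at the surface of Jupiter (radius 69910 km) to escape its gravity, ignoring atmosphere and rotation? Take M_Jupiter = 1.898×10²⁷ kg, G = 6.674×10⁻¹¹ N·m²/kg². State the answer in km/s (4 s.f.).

v_esc ≈ 60.20 km/s

μ = GM = 6.674×10⁻¹¹ × 1.898×10²⁷ = 1.267×10¹⁷ m³/s².
r = R = 6.991×10⁷ m.
Escape speed v_esc = √(2μ/r) = √(2 × 1.267×10¹⁷ / 6.991×10⁷) = √(3.624×10⁹) = 60200 m/s.
= 60.20 km/s.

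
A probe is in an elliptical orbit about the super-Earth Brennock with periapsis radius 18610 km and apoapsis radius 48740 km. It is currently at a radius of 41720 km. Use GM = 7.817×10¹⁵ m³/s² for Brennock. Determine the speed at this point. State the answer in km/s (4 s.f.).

Semi-major axis a = (r_p + r_a)/2 = 33675 km = 3.368×10⁷ m.
Vis-viva: v² = μ(2/r − 1/a) = 7.817×10¹⁵ × (4.794×10⁻⁸ − 2.970×10⁻⁸) = 1.426×10⁸ m²/s².
v = 11940 m/s = 11.94 km/s.

v ≈ 11.94 km/s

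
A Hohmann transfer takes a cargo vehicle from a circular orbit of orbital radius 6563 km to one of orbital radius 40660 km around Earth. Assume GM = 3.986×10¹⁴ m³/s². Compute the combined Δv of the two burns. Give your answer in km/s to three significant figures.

r₁ = 6563 km = 6.563×10⁶ m.
r₂ = 40660 km = 4.066×10⁷ m.
Transfer ellipse a_t = (r₁ + r₂)/2 = 2.361×10⁷ m.
At r₁: circular v_c1 = √(μ/r₁) = 7793 m/s; transfer-perigee v_p = √[μ(2/r₁ − 1/a_t)] = 10230 m/s.
Δv₁ = v_p − v_c1 = 2434 m/s.
At r₂: circular v_c2 = √(μ/r₂) = 3131 m/s; transfer-apogee v_a = √[μ(2/r₂ − 1/a_t)] = 1651 m/s.
Δv₂ = v_c2 − v_a = 1480 m/s.
Total Δv = Δv₁ + Δv₂ = 3914 m/s = 3.914 km/s.

Δv_total ≈ 3.91 km/s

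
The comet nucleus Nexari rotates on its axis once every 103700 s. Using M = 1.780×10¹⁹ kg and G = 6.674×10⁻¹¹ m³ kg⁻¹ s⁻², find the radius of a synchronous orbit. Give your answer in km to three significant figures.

r_sync ≈ 687 km

μ = GM = 6.674×10⁻¹¹ × 1.780×10¹⁹ = 1.188×10⁹ m³/s².
A synchronous orbit has period T, so by Kepler's third law a = (μT²/4π²)^(1/3).
μT²/4π² = 1.188×10⁹ × (1.037×10⁵)² / 39.48 = 3.236×10¹⁷ m³.
a = 6.865×10⁵ m = 686.54 km.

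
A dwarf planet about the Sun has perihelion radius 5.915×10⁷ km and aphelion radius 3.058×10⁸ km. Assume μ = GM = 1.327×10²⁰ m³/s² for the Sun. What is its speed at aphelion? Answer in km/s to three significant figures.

Semi-major axis a = (r_p + r_a)/2 = 1.8248×10⁸ km = 1.825×10¹¹ m.
Vis-viva: v² = μ(2/r − 1/a) = 1.327×10²⁰ × (6.540×10⁻¹² − 5.480×10⁻¹²) = 1.407×10⁸ m²/s².
v = 11860 m/s = 11.86 km/s.

v ≈ 11.9 km/s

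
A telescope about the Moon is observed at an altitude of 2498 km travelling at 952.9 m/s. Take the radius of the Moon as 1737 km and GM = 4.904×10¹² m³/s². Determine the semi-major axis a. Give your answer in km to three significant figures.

r = 1737 + 2498 = 4235.0 km = 4.235×10⁶ m.
Specific orbital energy ε = v²/2 − μ/r = (952.9)²/2 − 4.904×10¹²/4.235×10⁶ = -7.040×10⁵ J/kg.
Since ε = −μ/(2a), a = −μ/(2ε) = 3.483×10⁶ m = 3483.2 km.

a ≈ 3480 km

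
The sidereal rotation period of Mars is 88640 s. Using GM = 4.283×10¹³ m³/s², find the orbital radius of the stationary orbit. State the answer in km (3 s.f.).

A synchronous orbit has period T, so by Kepler's third law a = (μT²/4π²)^(1/3).
μT²/4π² = 4.283×10¹³ × (8.864×10⁴)² / 39.48 = 8.524×10²¹ m³.
a = 2.043×10⁷ m = 20428 km.

r_sync ≈ 20400 km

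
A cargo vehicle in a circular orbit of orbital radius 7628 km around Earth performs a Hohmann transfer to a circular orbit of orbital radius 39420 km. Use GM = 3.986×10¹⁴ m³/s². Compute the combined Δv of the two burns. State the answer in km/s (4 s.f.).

Δv_total ≈ 3.498 km/s

r₁ = 7628 km = 7.628×10⁶ m.
r₂ = 39420 km = 3.942×10⁷ m.
Transfer ellipse a_t = (r₁ + r₂)/2 = 2.352×10⁷ m.
At r₁: circular v_c1 = √(μ/r₁) = 7229 m/s; transfer-perigee v_p = √[μ(2/r₁ − 1/a_t)] = 9358 m/s.
Δv₁ = v_p − v_c1 = 2129 m/s.
At r₂: circular v_c2 = √(μ/r₂) = 3180 m/s; transfer-apogee v_a = √[μ(2/r₂ − 1/a_t)] = 1811 m/s.
Δv₂ = v_c2 − v_a = 1369 m/s.
Total Δv = Δv₁ + Δv₂ = 3498 m/s = 3.498 km/s.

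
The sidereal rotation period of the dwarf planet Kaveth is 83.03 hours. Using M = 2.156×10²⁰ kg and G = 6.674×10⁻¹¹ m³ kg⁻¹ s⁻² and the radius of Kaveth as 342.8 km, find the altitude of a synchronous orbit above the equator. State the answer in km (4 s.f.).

h_sync ≈ 2851 km

μ = GM = 6.674×10⁻¹¹ × 2.156×10²⁰ = 1.439×10¹⁰ m³/s².
T = 83.03 hours = 2.989×10⁵ s.
A synchronous orbit has period T, so by Kepler's third law a = (μT²/4π²)^(1/3).
μT²/4π² = 1.439×10¹⁰ × (2.989×10⁵)² / 39.48 = 3.256×10¹⁹ m³.
a = 3.193×10⁶ m = 3193.4 km.
Altitude h = a − R = 3193.4 − 342.8 = 2850.6 km.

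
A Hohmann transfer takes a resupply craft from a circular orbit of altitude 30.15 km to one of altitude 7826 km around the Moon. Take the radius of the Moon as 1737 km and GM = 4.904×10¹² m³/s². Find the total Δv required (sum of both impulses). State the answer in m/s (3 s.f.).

r₁ = 1737 + 30.15 = 1767.2 km = 1.7672×10⁶ m.
r₂ = 1737 + 7826 = 9563.0 km = 9.5630×10⁶ m.
Transfer ellipse a_t = (r₁ + r₂)/2 = 5.665×10⁶ m.
At r₁: circular v_c1 = √(μ/r₁) = 1666 m/s; transfer-perilune v_p = √[μ(2/r₁ − 1/a_t)] = 2164 m/s.
Δv₁ = v_p − v_c1 = 498.5 m/s.
At r₂: circular v_c2 = √(μ/r₂) = 716.1 m/s; transfer-apolune v_a = √[μ(2/r₂ − 1/a_t)] = 400.0 m/s.
Δv₂ = v_c2 − v_a = 316.2 m/s.
Total Δv = Δv₁ + Δv₂ = 814.7 m/s.

Δv_total ≈ 815 m/s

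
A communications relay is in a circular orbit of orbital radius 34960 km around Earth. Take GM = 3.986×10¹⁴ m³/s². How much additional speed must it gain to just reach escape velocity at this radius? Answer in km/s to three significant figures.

r = 34960 km = 3.496×10⁷ m.
Circular speed v_c = √(μ/r) = 3377 m/s.
Escape speed v_esc = √(2μ/r) = √2 × v_c = 4775 m/s.
Δv = v_esc − v_c = 1399 m/s = 1.399 km/s.

Δv ≈ 1.40 km/s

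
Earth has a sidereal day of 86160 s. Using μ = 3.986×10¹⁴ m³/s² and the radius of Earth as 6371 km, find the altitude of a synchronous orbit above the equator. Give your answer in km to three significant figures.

A synchronous orbit has period T, so by Kepler's third law a = (μT²/4π²)^(1/3).
μT²/4π² = 3.986×10¹⁴ × (8.616×10⁴)² / 39.48 = 7.495×10²² m³.
a = 4.216×10⁷ m = 42163 km.
Altitude h = a − R = 42163 − 6371 = 35792 km.

h_sync ≈ 35800 km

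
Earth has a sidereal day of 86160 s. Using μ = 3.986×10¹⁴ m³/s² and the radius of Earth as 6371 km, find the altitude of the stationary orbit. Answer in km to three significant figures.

A synchronous orbit has period T, so by Kepler's third law a = (μT²/4π²)^(1/3).
μT²/4π² = 3.986×10¹⁴ × (8.616×10⁴)² / 39.48 = 7.495×10²² m³.
a = 4.216×10⁷ m = 42163 km.
Altitude h = a − R = 42163 − 6371 = 35792 km.

h_sync ≈ 35800 km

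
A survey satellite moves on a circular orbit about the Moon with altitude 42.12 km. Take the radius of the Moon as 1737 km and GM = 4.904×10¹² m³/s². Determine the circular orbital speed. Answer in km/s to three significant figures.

v ≈ 1.66 km/s

r = 1737 + 42.12 = 1779.1 km = 1.7791×10⁶ m.
For a circular orbit v = √(μ/r) = √(4.904×10¹² / 1.779×10⁶) = √(2.756×10⁶) = 1660 m/s.
That is 1.660 km/s.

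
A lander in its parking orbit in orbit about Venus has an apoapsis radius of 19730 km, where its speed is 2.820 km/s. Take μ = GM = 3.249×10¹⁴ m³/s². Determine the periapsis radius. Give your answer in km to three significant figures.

r_a = 1.973×10⁷ m.
Specific energy ε = v²/2 − μ/r = -1.249×10⁷ J/kg, so a = −μ/(2ε) = 1.301×10⁷ m.
The apsides satisfy r_p + r_a = 2a, so the periapsis radius is 2a − r_a = 6.281×10⁶ m = 6280.5 km.

periapsis radius ≈ 6280 km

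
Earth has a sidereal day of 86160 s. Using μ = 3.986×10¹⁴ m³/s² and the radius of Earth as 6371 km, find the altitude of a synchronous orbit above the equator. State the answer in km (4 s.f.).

A synchronous orbit has period T, so by Kepler's third law a = (μT²/4π²)^(1/3).
μT²/4π² = 3.986×10¹⁴ × (8.616×10⁴)² / 39.48 = 7.495×10²² m³.
a = 4.216×10⁷ m = 42163 km.
Altitude h = a − R = 42163 − 6371 = 35792 km.

h_sync ≈ 35790 km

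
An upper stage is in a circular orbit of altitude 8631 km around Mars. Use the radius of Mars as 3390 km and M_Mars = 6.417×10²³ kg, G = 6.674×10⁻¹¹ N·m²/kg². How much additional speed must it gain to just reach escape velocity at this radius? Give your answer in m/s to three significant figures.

μ = GM = 6.674×10⁻¹¹ × 6.417×10²³ = 4.283×10¹³ m³/s².
r = 3390 + 8631 = 12021 km = 1.2021×10⁷ m.
Circular speed v_c = √(μ/r) = 1888 m/s.
Escape speed v_esc = √(2μ/r) = √2 × v_c = 2669 m/s.
Δv = v_esc − v_c = 781.8 m/s.

Δv ≈ 782 m/s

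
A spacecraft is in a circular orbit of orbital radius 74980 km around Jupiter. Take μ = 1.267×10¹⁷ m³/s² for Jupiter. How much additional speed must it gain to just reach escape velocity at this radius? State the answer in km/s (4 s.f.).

r = 74980 km = 7.498×10⁷ m.
Circular speed v_c = √(μ/r) = 41110 m/s.
Escape speed v_esc = √(2μ/r) = √2 × v_c = 58130 m/s.
Δv = v_esc − v_c = 17030 m/s = 17.03 km/s.

Δv ≈ 17.03 km/s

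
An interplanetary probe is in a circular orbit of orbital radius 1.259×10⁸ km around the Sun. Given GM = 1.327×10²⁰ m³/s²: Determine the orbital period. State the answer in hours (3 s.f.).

r = 1.259×10⁸ km = 1.259×10¹¹ m.
Kepler's third law: T = 2π√(r³/μ) = 2π√((1.259×10¹¹)³ / 1.327×10²⁰).
r³/μ = 1.504×10¹³ s², so T = 2π × 3.878×10⁶ = 2.437×10⁷ s.
Converting: 2.437×10⁷ s ÷ 3600 = 6768 hours.

T ≈ 6770 hours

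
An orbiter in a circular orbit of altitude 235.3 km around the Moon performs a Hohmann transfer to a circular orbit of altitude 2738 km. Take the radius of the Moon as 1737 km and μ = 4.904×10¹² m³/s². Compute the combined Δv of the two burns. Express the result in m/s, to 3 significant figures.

Δv_total ≈ 509 m/s

r₁ = 1737 + 235.3 = 1972.3 km = 1.9723×10⁶ m.
r₂ = 1737 + 2738 = 4475.0 km = 4.4750×10⁶ m.
Transfer ellipse a_t = (r₁ + r₂)/2 = 3.224×10⁶ m.
At r₁: circular v_c1 = √(μ/r₁) = 1577 m/s; transfer-perilune v_p = √[μ(2/r₁ − 1/a_t)] = 1858 m/s.
Δv₁ = v_p − v_c1 = 281.0 m/s.
At r₂: circular v_c2 = √(μ/r₂) = 1047 m/s; transfer-apolune v_a = √[μ(2/r₂ − 1/a_t)] = 818.8 m/s.
Δv₂ = v_c2 − v_a = 228.0 m/s.
Total Δv = Δv₁ + Δv₂ = 509.0 m/s.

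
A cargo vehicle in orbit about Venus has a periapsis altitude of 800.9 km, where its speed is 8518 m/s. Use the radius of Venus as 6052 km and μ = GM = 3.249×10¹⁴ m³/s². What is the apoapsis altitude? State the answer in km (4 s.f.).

r_p = 6052 + 800.9 = 6852.9 km = 6.853×10⁶ m.
Specific energy ε = v²/2 − μ/r = -1.113×10⁷ J/kg, so a = −μ/(2ε) = 1.459×10⁷ m.
The apsides satisfy r_p + r_a = 2a, so the apoapsis radius is 2a − r_p = 2.233×10⁷ m = 22332 km.
Apoapsis altitude = 22332 − 6052 = 16280 km.

apoapsis altitude ≈ 16280 km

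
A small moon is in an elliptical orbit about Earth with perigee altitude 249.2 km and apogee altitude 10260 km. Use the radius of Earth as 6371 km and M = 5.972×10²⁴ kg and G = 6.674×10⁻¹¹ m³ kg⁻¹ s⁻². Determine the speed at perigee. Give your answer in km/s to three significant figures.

v ≈ 9.28 km/s

μ = GM = 6.674×10⁻¹¹ × 5.972×10²⁴ = 3.986×10¹⁴ m³/s².
r_p = 6371 + 249.2 = 6620.2 km = 6.6202×10⁶ m.
r_a = 6371 + 10260 = 16631 km = 1.6631×10⁷ m.
Semi-major axis a = (r_p + r_a)/2 = 11626 km = 1.163×10⁷ m.
Vis-viva: v² = μ(2/r − 1/a) = 3.986×10¹⁴ × (3.021×10⁻⁷ − 8.602×10⁻⁸) = 8.613×10⁷ m²/s².
v = 9280 m/s = 9.280 km/s.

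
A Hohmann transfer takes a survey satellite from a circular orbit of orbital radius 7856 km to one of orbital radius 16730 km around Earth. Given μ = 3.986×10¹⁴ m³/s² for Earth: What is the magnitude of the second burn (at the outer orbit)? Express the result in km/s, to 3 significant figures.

r₁ = 7856 km = 7.856×10⁶ m.
r₂ = 16730 km = 1.673×10⁷ m.
Transfer ellipse a_t = (r₁ + r₂)/2 = 1.229×10⁷ m.
At r₁: circular v_c1 = √(μ/r₁) = 7123 m/s; transfer-perigee v_p = √[μ(2/r₁ − 1/a_t)] = 8310 m/s.
At r₂: circular v_c2 = √(μ/r₂) = 4881 m/s; transfer-apogee v_a = √[μ(2/r₂ − 1/a_t)] = 3902 m/s.
Δv₂ = v_c2 − v_a = 979.1 m/s.
= 0.9791 km/s.

Δv ≈ 0.979 km/s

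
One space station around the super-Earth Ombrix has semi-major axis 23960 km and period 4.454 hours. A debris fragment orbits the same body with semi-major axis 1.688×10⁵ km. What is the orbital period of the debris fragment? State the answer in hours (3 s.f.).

Kepler's third law: T² ∝ a³, so T₂ = T₁ (a₂/a₁)^(3/2).
a₂/a₁ = 7.045, (a₂/a₁)^(3/2) = 18.70.
T₂ = 4.454 × 18.70 = 83.29 hours.

T₂ ≈ 83.3 hours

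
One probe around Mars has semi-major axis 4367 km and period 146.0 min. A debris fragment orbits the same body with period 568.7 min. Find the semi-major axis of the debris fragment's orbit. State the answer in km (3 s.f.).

Kepler's third law: a³ ∝ T², so a₂ = a₁ (T₂/T₁)^(2/3).
T₂/T₁ = 3.895, (T₂/T₁)^(2/3) = 2.476.
a₂ = 4367 × 2.476 = 10810 km.

a₂ ≈ 10800 km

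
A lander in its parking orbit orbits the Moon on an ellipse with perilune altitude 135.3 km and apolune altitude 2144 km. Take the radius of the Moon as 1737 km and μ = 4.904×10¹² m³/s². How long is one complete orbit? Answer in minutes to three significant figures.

r_p = 1737 + 135.3 = 1872.3 km = 1.8723×10⁶ m.
r_a = 1737 + 2144 = 3881.0 km = 3.8810×10⁶ m.
Semi-major axis a = (r_p + r_a)/2 = (1872.3 + 3881.0)/2 = 2876.7 km = 2.877×10⁶ m.
By Kepler's third law T = 2π√(a³/μ) = 2π × 2.203×10³ = 1.384×10⁴ s.
= 230.7 minutes.

T ≈ 231 minutes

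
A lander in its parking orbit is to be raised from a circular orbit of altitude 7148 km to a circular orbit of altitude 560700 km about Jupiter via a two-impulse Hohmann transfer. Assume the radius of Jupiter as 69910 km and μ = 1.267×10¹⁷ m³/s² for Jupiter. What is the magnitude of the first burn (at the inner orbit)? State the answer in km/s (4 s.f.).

Δv ≈ 13.58 km/s

r₁ = 69910 + 7148 = 77058 km = 7.7058×10⁷ m.
r₂ = 69910 + 560700 = 630610 km = 6.3061×10⁸ m.
Transfer ellipse a_t = (r₁ + r₂)/2 = 3.538×10⁸ m.
At r₁: circular v_c1 = √(μ/r₁) = 40550 m/s; transfer-perijove v_p = √[μ(2/r₁ − 1/a_t)] = 54130 m/s.
Δv₁ = v_p − v_c1 = 13580 m/s.
= 13.58 km/s.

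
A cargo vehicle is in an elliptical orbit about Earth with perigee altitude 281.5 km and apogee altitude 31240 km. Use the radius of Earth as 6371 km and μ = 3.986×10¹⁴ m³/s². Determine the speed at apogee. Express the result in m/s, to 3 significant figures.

v ≈ 1780 m/s

r_p = 6371 + 281.5 = 6652.5 km = 6.6525×10⁶ m.
r_a = 6371 + 31240 = 37611 km = 3.7611×10⁷ m.
Semi-major axis a = (r_p + r_a)/2 = 22132 km = 2.213×10⁷ m.
Vis-viva: v² = μ(2/r − 1/a) = 3.986×10¹⁴ × (5.318×10⁻⁸ − 4.518×10⁻⁸) = 3.186×10⁶ m²/s².
v = 1785 m/s.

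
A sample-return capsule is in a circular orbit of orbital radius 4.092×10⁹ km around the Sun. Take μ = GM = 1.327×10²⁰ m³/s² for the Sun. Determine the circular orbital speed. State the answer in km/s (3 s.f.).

r = 4.092×10⁹ km = 4.092×10¹² m.
For a circular orbit v = √(μ/r) = √(1.327×10²⁰ / 4.092×10¹²) = √(3.243×10⁷) = 5695 m/s.
That is 5.695 km/s.

v ≈ 5.69 km/s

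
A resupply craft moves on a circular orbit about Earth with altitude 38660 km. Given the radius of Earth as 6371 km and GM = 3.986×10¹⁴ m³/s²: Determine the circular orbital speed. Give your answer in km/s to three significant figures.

v ≈ 2.98 km/s

r = 6371 + 38660 = 45031 km = 4.5031×10⁷ m.
For a circular orbit v = √(μ/r) = √(3.986×10¹⁴ / 4.503×10⁷) = √(8.852×10⁶) = 2975 m/s.
That is 2.975 km/s.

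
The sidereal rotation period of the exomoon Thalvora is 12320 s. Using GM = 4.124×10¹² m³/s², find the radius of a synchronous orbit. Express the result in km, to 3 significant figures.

r_sync ≈ 2510 km

A synchronous orbit has period T, so by Kepler's third law a = (μT²/4π²)^(1/3).
μT²/4π² = 4.124×10¹² × (1.232×10⁴)² / 39.48 = 1.586×10¹⁹ m³.
a = 2.512×10⁶ m = 2512.2 km.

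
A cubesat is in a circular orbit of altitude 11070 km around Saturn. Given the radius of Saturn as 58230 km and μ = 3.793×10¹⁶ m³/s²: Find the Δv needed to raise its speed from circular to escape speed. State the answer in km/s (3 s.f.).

Δv ≈ 9.69 km/s

r = 58230 + 11070 = 69300 km = 6.9300×10⁷ m.
Circular speed v_c = √(μ/r) = 23400 m/s.
Escape speed v_esc = √(2μ/r) = √2 × v_c = 33090 m/s.
Δv = v_esc − v_c = 9691 m/s = 9.691 km/s.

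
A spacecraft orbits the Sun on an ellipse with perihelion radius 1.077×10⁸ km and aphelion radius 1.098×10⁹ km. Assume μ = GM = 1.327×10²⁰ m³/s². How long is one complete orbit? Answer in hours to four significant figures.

Semi-major axis a = (r_p + r_a)/2 = (1.0770×10⁸ + 1.0980×10⁹)/2 = 6.0285×10⁸ km = 6.028×10¹¹ m.
By Kepler's third law T = 2π√(a³/μ) = 2π × 4.063×10⁷ = 2.553×10⁸ s.
= 70920 hours.

T ≈ 70920 hours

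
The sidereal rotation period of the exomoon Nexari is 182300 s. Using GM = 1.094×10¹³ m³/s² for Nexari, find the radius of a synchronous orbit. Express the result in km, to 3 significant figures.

r_sync ≈ 21000 km

A synchronous orbit has period T, so by Kepler's third law a = (μT²/4π²)^(1/3).
μT²/4π² = 1.094×10¹³ × (1.823×10⁵)² / 39.48 = 9.209×10²¹ m³.
a = 2.096×10⁷ m = 20961 km.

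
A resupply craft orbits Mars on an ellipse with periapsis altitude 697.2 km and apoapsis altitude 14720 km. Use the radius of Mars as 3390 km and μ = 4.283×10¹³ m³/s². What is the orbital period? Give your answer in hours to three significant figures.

r_p = 3390 + 697.2 = 4087.2 km = 4.0872×10⁶ m.
r_a = 3390 + 14720 = 18110 km = 1.8110×10⁷ m.
Semi-major axis a = (r_p + r_a)/2 = (4087.2 + 18110)/2 = 11099 km = 1.110×10⁷ m.
By Kepler's third law T = 2π√(a³/μ) = 2π × 5.650×10³ = 3.550×10⁴ s.
= 9.861 hours.

T ≈ 9.86 hours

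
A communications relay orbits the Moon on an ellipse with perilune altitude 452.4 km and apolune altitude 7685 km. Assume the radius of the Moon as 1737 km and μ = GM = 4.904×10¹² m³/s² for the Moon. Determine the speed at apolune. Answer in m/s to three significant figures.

r_p = 1737 + 452.4 = 2189.4 km = 2.1894×10⁶ m.
r_a = 1737 + 7685 = 9422.0 km = 9.4220×10⁶ m.
Semi-major axis a = (r_p + r_a)/2 = 5805.7 km = 5.806×10⁶ m.
Vis-viva: v² = μ(2/r − 1/a) = 4.904×10¹² × (2.123×10⁻⁷ − 1.722×10⁻⁷) = 1.963×10⁵ m²/s².
v = 443.0 m/s.

v ≈ 443 m/s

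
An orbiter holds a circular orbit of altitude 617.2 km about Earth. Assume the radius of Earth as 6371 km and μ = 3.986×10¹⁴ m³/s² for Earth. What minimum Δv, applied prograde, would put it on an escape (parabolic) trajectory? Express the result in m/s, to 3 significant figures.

r = 6371 + 617.2 = 6988.2 km = 6.9882×10⁶ m.
Circular speed v_c = √(μ/r) = 7552 m/s.
Escape speed v_esc = √(2μ/r) = √2 × v_c = 10680 m/s.
Δv = v_esc − v_c = 3128 m/s.

Δv ≈ 3130 m/s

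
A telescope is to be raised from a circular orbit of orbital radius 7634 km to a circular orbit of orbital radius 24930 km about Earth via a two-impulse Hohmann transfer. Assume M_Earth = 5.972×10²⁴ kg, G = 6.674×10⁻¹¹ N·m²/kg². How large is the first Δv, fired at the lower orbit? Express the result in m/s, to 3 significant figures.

μ = GM = 6.674×10⁻¹¹ × 5.972×10²⁴ = 3.986×10¹⁴ m³/s².
r₁ = 7634 km = 7.634×10⁶ m.
r₂ = 24930 km = 2.493×10⁷ m.
Transfer ellipse a_t = (r₁ + r₂)/2 = 1.628×10⁷ m.
At r₁: circular v_c1 = √(μ/r₁) = 7226 m/s; transfer-perigee v_p = √[μ(2/r₁ − 1/a_t)] = 8941 m/s.
Δv₁ = v_p − v_c1 = 1715 m/s.

Δv ≈ 1720 m/s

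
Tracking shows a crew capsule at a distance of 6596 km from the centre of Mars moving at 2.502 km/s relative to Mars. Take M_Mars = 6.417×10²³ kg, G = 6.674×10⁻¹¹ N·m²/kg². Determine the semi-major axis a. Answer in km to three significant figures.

μ = GM = 6.674×10⁻¹¹ × 6.417×10²³ = 4.283×10¹³ m³/s².
r = 6.596×10⁶ m.
Specific orbital energy ε = v²/2 − μ/r = (2502)²/2 − 4.283×10¹³/6.596×10⁶ = -3.363×10⁶ J/kg.
Since ε = −μ/(2a), a = −μ/(2ε) = 6.368×10⁶ m = 6367.6 km.

a ≈ 6370 km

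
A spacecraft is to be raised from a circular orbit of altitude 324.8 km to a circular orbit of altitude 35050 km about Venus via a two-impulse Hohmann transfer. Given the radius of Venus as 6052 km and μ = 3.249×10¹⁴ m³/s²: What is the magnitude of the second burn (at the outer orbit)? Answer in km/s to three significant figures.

Δv ≈ 1.35 km/s

r₁ = 6052 + 324.8 = 6376.8 km = 6.3768×10⁶ m.
r₂ = 6052 + 35050 = 41102 km = 4.1102×10⁷ m.
Transfer ellipse a_t = (r₁ + r₂)/2 = 2.374×10⁷ m.
At r₁: circular v_c1 = √(μ/r₁) = 7138 m/s; transfer-periapsis v_p = √[μ(2/r₁ − 1/a_t)] = 9392 m/s.
At r₂: circular v_c2 = √(μ/r₂) = 2812 m/s; transfer-apoapsis v_a = √[μ(2/r₂ − 1/a_t)] = 1457 m/s.
Δv₂ = v_c2 − v_a = 1354 m/s.
= 1.354 km/s.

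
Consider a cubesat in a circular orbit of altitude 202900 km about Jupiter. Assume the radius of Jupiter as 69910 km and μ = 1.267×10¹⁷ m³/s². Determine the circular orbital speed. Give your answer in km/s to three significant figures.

r = 69910 + 202900 = 272810 km = 2.7281×10⁸ m.
For a circular orbit v = √(μ/r) = √(1.267×10¹⁷ / 2.728×10⁸) = √(4.644×10⁸) = 21550 m/s.
That is 21.55 km/s.

v ≈ 21.6 km/s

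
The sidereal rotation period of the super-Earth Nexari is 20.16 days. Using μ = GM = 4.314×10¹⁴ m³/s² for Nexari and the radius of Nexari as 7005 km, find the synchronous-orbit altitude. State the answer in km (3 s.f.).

h_sync ≈ 3.14×10⁵ km

T = 20.16 days = 1.742×10⁶ s.
A synchronous orbit has period T, so by Kepler's third law a = (μT²/4π²)^(1/3).
μT²/4π² = 4.314×10¹⁴ × (1.742×10⁶)² / 39.48 = 3.315×10²⁵ m³.
a = 3.212×10⁸ m = 3.2125×10⁵ km.
Altitude h = a − R = 3.2125×10⁵ − 7005 = 3.1424×10⁵ km.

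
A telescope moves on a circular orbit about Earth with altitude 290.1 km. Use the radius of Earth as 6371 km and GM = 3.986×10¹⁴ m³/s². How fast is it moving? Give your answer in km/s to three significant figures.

v ≈ 7.74 km/s

r = 6371 + 290.1 = 6661.1 km = 6.6611×10⁶ m.
For a circular orbit v = √(μ/r) = √(3.986×10¹⁴ / 6.661×10⁶) = √(5.984×10⁷) = 7736 m/s.
That is 7.736 km/s.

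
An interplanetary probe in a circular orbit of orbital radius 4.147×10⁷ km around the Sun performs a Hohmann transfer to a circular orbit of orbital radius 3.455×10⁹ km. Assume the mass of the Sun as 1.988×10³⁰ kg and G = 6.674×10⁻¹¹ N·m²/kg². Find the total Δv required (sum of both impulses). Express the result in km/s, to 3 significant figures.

μ = GM = 6.674×10⁻¹¹ × 1.988×10³⁰ = 1.327×10²⁰ m³/s².
r₁ = 4.147×10⁷ km = 4.147×10¹⁰ m.
r₂ = 3.455×10⁹ km = 3.455×10¹² m.
Transfer ellipse a_t = (r₁ + r₂)/2 = 1.748×10¹² m.
At r₁: circular v_c1 = √(μ/r₁) = 56560 m/s; transfer-perihelion v_p = √[μ(2/r₁ − 1/a_t)] = 79520 m/s.
Δv₁ = v_p − v_c1 = 22950 m/s.
At r₂: circular v_c2 = √(μ/r₂) = 6197 m/s; transfer-aphelion v_a = √[μ(2/r₂ − 1/a_t)] = 954.4 m/s.
Δv₂ = v_c2 − v_a = 5243 m/s.
Total Δv = Δv₁ + Δv₂ = 28200 m/s = 28.20 km/s.

Δv_total ≈ 28.2 km/s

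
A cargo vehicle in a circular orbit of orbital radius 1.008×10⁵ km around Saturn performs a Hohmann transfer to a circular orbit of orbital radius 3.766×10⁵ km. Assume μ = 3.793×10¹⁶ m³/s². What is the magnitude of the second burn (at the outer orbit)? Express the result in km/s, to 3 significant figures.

Δv ≈ 3.51 km/s

r₁ = 1.008×10⁵ km = 1.008×10⁸ m.
r₂ = 3.766×10⁵ km = 3.766×10⁸ m.
Transfer ellipse a_t = (r₁ + r₂)/2 = 2.387×10⁸ m.
At r₁: circular v_c1 = √(μ/r₁) = 19400 m/s; transfer-perikrone v_p = √[μ(2/r₁ − 1/a_t)] = 24370 m/s.
At r₂: circular v_c2 = √(μ/r₂) = 10040 m/s; transfer-apokrone v_a = √[μ(2/r₂ − 1/a_t)] = 6522 m/s.
Δv₂ = v_c2 − v_a = 3514 m/s.
= 3.514 km/s.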